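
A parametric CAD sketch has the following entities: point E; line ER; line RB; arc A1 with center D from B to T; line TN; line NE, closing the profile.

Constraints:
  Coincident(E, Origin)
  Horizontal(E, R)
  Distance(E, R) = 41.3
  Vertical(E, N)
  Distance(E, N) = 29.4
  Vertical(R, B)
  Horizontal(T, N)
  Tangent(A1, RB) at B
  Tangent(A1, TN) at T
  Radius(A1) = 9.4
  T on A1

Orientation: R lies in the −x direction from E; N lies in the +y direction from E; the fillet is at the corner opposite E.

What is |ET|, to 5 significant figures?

43.382

E is at the origin; ER is horizontal with |ER| = 41.3 and R on the −x side, so R = (-41.300, 0.0000). E and N share the same x with |EN| = 29.4 and N on the +y side, so N = (0.0000, 29.400). The virtual corner opposite E is at (-41.300, 29.400). Tangency of A1 to RB means the radius DB is perpendicular to RB and the tangent condition forces DT to be normal to TN, with radius 9.4, so the center D sits 9.4 in from both sides at D = (-31.900, 20.000). That places the tangent points at B = (-41.300, 20.000) on RB and T = (-31.900, 29.400) on TN. Then |ET| = |T − E| = 43.382.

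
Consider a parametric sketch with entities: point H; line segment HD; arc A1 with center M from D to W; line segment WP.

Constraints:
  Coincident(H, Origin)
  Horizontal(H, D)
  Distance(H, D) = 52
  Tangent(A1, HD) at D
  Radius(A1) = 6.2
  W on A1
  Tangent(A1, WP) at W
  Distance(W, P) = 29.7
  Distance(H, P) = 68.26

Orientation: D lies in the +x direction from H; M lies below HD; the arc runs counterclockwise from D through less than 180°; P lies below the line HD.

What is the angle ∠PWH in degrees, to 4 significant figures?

123.8°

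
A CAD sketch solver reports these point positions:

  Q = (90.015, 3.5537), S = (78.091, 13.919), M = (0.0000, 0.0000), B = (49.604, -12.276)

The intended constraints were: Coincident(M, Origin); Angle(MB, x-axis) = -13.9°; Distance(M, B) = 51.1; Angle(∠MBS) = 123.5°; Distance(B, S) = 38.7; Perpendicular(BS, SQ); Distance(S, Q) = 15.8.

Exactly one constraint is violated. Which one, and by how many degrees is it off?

Perpendicular(BS, SQ) — off by 6.40°.

M = (0.00, 0.00) ✓; MB at -13.90° ✓; |MB| = 51.10 ✓; ∠MBS = 123.5° ✓; |BS| = 38.70 ✓; ∠(BS, SQ) = 83.60° ✗; |SQ| = 15.80 ✓.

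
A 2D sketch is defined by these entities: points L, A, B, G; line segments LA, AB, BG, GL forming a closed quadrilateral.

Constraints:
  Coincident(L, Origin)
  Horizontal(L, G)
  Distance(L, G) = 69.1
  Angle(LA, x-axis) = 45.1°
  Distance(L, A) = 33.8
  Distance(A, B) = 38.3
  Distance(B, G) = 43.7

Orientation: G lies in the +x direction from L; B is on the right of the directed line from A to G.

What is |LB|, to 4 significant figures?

31.16

L is at the origin; L and G share the same y with |LG| = 69.1 and G in +x, so G = (69.1, 0). LA runs at 45.1° with |LA| = 33.8, so A = (23.86, 23.94). B is determined by |AB| = 38.3 and |BG| = 43.7 together: it lies at the intersection of circle(A, 38.3) and circle(G, 43.7). With |AG| = 51.19, the foot of the radical line on AG is 21.27 from A and the perpendicular offset is √(38.3² − 21.27²) = 31.85. Taking the right-of-AG solution: B = (27.76, -14.16).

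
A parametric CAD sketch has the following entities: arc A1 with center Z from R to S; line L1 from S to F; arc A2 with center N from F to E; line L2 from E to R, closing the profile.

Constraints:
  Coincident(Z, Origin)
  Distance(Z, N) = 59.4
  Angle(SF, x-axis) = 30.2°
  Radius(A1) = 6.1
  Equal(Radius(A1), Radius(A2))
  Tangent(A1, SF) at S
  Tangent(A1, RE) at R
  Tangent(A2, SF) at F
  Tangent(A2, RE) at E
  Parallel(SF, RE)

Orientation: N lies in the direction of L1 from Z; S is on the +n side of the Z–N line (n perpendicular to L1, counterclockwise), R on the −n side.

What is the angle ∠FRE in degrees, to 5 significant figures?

11.606°

The slot axis is L1's direction at 30.2°, so u = (cos 30.2°, sin 30.2°) = (0.86427, 0.50302) and n = (−sin 30.2°, cos 30.2°) = (-0.50302, 0.86427). Z is at the origin and N lies 59.4 along u from Z, so N = 59.4·u = (51.338, 29.879). Tangency of A1 to both parallel lines with radius 6.1 puts S and R at Z ± 6.1·n: S = (-3.0684, 5.2721), R = (3.0684, -5.2721). Equal radii place F and E the same way about N: F = N + 6.1·n = (48.270, 35.151), E = N − 6.1·n = (54.406, 24.607). Then cos ∠FRE = RF·RE / (|RF||RE|), giving 11.606°.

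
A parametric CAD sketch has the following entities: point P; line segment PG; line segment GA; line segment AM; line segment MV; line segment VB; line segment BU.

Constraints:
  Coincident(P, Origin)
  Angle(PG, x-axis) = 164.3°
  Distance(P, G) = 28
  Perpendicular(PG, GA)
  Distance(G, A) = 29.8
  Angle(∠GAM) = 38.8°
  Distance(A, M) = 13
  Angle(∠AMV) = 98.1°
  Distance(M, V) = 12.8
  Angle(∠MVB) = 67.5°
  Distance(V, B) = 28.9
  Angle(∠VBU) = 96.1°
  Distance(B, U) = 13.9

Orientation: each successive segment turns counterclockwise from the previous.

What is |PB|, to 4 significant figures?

54.64

P is at the origin; PG runs at 164.3° with length 28.0, so G = (-26.96, 7.577). PG ⟂ GA, so GA runs at -105.7°; with |GA| = 29.8, A = (-35.02, -21.11). ∠GAM = 38.8° gives AM at 35.50° from the x-axis; with |AM| = 13.0, M = (-24.44, -13.56). ∠AMV = 98.1° gives MV at 117.4° from the x-axis; with |MV| = 12.8, V = (-30.33, -2.198). ∠MVB = 67.5° gives VB at -130.1° from the x-axis; with |VB| = 28.9, B = (-48.94, -24.30). Then |PB| = |B − P| = 54.64.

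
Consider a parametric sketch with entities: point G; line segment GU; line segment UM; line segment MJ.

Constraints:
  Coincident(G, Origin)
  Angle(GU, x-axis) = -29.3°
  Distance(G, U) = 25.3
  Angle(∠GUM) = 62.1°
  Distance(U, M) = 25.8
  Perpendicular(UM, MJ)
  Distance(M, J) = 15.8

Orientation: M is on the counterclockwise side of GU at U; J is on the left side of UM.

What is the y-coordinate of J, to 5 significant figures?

13.797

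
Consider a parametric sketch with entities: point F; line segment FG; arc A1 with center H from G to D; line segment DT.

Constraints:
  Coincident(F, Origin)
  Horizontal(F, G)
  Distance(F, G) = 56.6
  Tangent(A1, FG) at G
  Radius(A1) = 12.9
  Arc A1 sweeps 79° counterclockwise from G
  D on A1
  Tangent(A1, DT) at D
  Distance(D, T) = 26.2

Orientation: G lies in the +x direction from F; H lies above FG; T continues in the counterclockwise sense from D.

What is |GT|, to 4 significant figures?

40.24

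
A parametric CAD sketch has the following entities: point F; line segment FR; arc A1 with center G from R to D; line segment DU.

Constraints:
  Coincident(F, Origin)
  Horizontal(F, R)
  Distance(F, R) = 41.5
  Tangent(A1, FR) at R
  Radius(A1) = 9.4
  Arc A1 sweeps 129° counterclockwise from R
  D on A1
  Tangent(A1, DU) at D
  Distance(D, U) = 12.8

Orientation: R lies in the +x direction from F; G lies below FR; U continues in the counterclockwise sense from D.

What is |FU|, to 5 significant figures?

49.227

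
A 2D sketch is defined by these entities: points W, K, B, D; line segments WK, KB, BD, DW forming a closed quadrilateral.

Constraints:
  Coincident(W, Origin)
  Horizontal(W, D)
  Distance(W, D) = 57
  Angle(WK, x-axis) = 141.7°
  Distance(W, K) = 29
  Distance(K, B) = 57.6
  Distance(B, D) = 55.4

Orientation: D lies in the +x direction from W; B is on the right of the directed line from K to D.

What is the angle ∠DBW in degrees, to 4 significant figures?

76.82°

Checks: |KB| = 57.60 ✓; |BD| = 55.40 ✓.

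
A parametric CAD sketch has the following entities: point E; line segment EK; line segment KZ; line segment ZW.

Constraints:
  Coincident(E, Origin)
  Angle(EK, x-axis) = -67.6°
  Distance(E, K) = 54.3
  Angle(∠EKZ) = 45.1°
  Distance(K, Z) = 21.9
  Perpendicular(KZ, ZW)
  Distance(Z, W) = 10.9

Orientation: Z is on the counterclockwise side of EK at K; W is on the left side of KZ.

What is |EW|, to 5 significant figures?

32.088

E is at the origin; EK runs at -67.6° with length 54.3, so K = 54.3·(cos -67.6°, sin -67.6°) = (20.692, -50.203). ∠EKZ = 45.1°, so KZ runs at -67.6° + (180° − 45.1°) = 67.300° from the x-axis; with |KZ| = 21.9, Z = K + 21.9·(cos 67.300°, sin 67.300°) = (29.143, -29.999). KZ ⟂ ZW; with |ZW| = 10.9 on the left of KZ, W = Z + 10.9·(-0.92254, 0.38591) = (19.088, -25.793). Then |EW| = |W − E| = 32.088.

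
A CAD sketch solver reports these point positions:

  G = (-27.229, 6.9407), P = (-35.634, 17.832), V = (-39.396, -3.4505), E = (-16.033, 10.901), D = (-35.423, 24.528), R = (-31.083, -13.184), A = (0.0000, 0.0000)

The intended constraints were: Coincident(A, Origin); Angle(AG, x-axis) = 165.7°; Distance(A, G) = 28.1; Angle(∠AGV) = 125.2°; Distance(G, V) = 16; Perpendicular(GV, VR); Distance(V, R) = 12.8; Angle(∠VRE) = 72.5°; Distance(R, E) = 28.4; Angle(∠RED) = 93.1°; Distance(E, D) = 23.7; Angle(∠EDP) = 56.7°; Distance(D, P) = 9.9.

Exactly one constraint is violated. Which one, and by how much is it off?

Distance(D, P) = 9.9 — off by 3.20.

A = (0.00, 0.00) ✓; AG at 165.7° ✓; |AG| = 28.10 ✓; ∠AGV = 125.2° ✓; |GV| = 16.00 ✓; ∠(GV, VR) = 90.00° ✓; |VR| = 12.80 ✓; ∠VRE = 72.50° ✓; |RE| = 28.40 ✓; ∠RED = 93.10° ✓; |ED| = 23.70 ✓; ∠EDP = 56.71° ✓; |DP| = 6.699 ✗.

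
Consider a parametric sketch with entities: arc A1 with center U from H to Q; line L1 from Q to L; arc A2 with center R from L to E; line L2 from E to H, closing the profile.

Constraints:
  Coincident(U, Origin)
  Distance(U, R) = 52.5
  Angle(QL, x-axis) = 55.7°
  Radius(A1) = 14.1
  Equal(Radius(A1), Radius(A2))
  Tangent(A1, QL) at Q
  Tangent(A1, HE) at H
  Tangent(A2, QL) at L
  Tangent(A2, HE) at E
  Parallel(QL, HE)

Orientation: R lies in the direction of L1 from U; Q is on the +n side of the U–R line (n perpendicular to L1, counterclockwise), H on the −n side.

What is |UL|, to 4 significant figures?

54.36

Tangency of A1 to both parallel lines with radius 14.1 puts Q and H at U ± 14.1·n: Q = (-11.65, 7.946), H = (11.65, -7.946). Equal radii place L and E the same way about R: L = R + 14.1·n = (17.94, 51.32), E = R − 14.1·n = (41.23, 35.42). Then |UL| = |L − U| = 54.36.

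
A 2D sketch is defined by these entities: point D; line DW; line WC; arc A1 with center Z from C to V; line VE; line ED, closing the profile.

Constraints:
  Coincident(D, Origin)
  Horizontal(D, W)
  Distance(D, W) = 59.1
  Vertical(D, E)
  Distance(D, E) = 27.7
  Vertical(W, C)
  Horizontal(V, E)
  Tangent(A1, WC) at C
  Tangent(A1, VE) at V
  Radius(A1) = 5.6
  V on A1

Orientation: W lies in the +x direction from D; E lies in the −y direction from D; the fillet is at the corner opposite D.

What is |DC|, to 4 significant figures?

63.10

D is at the origin; D and W share the same y with |DW| = 59.1 and W on the +x side, so W = (59.10, 0.000). DE is vertical with |DE| = 27.7 and E on the −y side, so E = (0.000, -27.70). The virtual corner opposite D is at (59.10, -27.70). Tangency of A1 to WC means the radius ZC is perpendicular to WC and A1 meets VE tangentially, so ZV is at right angles to VE, with radius 5.6, so the center Z sits 5.6 in from both sides at Z = (53.50, -22.10). That places the tangent points at C = (59.10, -22.10) on WC and V = (53.50, -27.70) on VE. Then |DC| = |C − D| = 63.10.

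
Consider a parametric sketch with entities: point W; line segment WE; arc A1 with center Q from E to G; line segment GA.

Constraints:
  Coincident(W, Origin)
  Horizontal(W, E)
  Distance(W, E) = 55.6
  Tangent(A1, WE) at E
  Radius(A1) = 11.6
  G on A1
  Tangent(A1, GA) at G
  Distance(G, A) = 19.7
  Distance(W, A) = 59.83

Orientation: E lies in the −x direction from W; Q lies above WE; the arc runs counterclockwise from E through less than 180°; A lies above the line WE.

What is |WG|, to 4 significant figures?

46.73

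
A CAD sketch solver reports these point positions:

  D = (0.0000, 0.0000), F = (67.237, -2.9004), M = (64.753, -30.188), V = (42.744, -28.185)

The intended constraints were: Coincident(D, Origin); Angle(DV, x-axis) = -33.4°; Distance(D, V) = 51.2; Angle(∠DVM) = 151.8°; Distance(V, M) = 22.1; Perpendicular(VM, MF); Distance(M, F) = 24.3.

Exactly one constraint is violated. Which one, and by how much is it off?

Distance(M, F) = 24.3 — off by 3.10.

D = (0.00, 0.00) ✓; DV at -33.40° ✓; |DV| = 51.20 ✓; ∠DVM = 151.8° ✓; |VM| = 22.10 ✓; ∠(VM, MF) = 90.00° ✓; |MF| = 27.40 ✗.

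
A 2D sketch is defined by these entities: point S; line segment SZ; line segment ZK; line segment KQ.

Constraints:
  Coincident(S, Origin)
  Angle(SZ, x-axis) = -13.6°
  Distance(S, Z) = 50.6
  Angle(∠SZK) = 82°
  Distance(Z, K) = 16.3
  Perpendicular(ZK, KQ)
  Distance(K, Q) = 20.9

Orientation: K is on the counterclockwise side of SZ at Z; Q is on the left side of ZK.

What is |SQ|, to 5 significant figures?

30.640

S is at the origin; SZ runs at -13.6° with length 50.6, so Z = 50.6·(cos -13.6°, sin -13.6°) = (49.181, -11.898). ∠SZK = 82.0°, so ZK runs at -13.6° + (180° − 82.0°) = 84.400° from the x-axis; with |ZK| = 16.3, K = Z + 16.3·(cos 84.400°, sin 84.400°) = (50.772, 4.3240). The perpendicularity gives KQ at right angles to ZK; with |KQ| = 20.9 on the left of ZK, Q = K + 20.9·(-0.99523, 0.097583) = (29.972, 6.3635). Then |SQ| = |Q − S| = 30.640.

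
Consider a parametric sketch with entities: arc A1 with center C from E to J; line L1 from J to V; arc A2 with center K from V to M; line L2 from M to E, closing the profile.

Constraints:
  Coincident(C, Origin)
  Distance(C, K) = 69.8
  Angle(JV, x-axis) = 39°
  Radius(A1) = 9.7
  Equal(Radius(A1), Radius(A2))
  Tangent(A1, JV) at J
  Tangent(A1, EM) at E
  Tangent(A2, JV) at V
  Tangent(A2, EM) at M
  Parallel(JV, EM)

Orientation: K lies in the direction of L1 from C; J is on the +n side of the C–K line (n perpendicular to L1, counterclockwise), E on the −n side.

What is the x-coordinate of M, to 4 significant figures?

60.35

The slot axis is L1's direction at 39.0°, so u = (cos 39.0°, sin 39.0°) = (0.7771, 0.6293) and n = (−sin 39.0°, cos 39.0°) = (-0.6293, 0.7771). C is at the origin and K lies 69.8 along u from C, so K = 69.8·u = (54.24, 43.93). Tangency of A1 to both parallel lines with radius 9.7 puts J and E at C ± 9.7·n: J = (-6.104, 7.538), E = (6.104, -7.538). Equal radii place V and M the same way about K: V = K + 9.7·n = (48.14, 51.46), M = K − 9.7·n = (60.35, 36.39). So M.x = 60.35.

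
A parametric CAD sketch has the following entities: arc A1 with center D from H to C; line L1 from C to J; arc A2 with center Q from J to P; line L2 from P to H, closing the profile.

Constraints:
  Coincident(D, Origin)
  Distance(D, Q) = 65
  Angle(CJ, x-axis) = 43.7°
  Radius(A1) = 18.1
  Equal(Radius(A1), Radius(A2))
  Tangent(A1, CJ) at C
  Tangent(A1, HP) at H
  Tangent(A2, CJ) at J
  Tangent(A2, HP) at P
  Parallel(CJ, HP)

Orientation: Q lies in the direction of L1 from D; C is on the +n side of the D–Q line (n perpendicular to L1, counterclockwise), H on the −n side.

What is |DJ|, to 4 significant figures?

67.47

The slot axis is L1's direction at 43.7°, so u = (cos 43.7°, sin 43.7°) = (0.7230, 0.6909) and n = (−sin 43.7°, cos 43.7°) = (-0.6909, 0.7230). D is at the origin and Q lies 65.0 along u from D, so Q = 65.0·u = (46.99, 44.91). Tangency of A1 to both parallel lines with radius 18.1 puts C and H at D ± 18.1·n: C = (-12.50, 13.09), H = (12.50, -13.09). Equal radii place J and P the same way about Q: J = Q + 18.1·n = (34.49, 57.99), P = Q − 18.1·n = (59.50, 31.82). Then |DJ| = |J − D| = 67.47.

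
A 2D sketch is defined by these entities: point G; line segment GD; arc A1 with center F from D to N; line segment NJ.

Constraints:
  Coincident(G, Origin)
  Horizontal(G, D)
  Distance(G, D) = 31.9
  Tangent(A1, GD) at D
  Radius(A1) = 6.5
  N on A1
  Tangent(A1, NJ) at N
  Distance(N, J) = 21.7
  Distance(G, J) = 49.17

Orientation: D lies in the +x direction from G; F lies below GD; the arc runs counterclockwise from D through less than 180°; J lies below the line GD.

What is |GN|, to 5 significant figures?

28.971

Checks: |FN| = 6.500 ✓; ∠(FN, NJ) = 90.00° ✓; |NJ| = 21.70 ✓; |GJ| = 49.17 ✓.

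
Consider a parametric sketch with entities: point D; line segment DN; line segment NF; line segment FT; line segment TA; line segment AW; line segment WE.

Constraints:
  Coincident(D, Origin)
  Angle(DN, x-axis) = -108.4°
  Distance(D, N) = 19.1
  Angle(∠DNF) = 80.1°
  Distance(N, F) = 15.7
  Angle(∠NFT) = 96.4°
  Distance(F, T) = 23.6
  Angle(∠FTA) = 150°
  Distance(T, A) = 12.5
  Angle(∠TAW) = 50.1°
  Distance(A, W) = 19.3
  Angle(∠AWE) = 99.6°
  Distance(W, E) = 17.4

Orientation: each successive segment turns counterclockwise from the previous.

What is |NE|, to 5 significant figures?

20.173

∠TAW = 50.1° gives AW at -125.00° from the x-axis; with |AW| = 19.3, W = (1.2407, -1.3789). ∠AWE = 99.6° gives WE at -44.600° from the x-axis; with |WE| = 17.4, E = (13.630, -13.596). Then |NE| = |E − N| = 20.173.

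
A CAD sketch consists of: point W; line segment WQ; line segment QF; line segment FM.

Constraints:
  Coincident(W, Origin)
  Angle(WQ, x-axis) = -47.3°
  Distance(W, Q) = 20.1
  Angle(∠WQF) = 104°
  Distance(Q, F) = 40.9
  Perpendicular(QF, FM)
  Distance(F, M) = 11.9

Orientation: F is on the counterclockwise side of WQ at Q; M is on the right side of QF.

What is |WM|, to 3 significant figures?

55.5

W is at the origin; WQ runs at -47.3° with length 20.1, so Q = 20.1·(cos -47.3°, sin -47.3°) = (13.6, -14.8). ∠WQF = 104.0°, so QF runs at -47.3° + (180° − 104.0°) = 28.7° from the x-axis; with |QF| = 40.9, F = Q + 40.9·(cos 28.7°, sin 28.7°) = (49.5, 4.87). QF is perpendicular to FM; with |FM| = 11.9 on the right of QF, M = F + 11.9·(0.480, -0.877) = (55.2, -5.57). Then |WM| = |M − W| = 55.5.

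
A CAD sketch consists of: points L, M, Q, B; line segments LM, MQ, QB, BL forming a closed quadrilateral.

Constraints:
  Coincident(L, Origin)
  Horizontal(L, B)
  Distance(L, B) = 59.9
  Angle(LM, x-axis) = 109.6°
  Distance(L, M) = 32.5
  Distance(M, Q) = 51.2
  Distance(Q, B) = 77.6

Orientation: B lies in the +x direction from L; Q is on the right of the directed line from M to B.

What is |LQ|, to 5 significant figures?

25.318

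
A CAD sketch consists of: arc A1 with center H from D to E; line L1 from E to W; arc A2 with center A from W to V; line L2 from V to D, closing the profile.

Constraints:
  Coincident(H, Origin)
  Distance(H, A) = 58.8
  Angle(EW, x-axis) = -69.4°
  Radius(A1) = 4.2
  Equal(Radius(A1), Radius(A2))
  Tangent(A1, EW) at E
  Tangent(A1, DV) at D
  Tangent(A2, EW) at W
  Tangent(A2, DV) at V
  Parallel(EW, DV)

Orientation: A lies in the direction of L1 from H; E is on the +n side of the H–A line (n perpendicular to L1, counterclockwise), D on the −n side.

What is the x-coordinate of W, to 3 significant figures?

24.6

The slot axis is L1's direction at -69.4°, so u = (cos -69.4°, sin -69.4°) = (0.352, -0.936) and n = (−sin -69.4°, cos -69.4°) = (0.936, 0.352). H is at the origin and A lies 58.8 along u from H, so A = 58.8·u = (20.7, -55.0). Tangency of A1 to both parallel lines with radius 4.2 puts E and D at H ± 4.2·n: E = (3.93, 1.48), D = (-3.93, -1.48). Equal radii place W and V the same way about A: W = A + 4.2·n = (24.6, -53.6), V = A − 4.2·n = (16.8, -56.5). So W.x = 24.6.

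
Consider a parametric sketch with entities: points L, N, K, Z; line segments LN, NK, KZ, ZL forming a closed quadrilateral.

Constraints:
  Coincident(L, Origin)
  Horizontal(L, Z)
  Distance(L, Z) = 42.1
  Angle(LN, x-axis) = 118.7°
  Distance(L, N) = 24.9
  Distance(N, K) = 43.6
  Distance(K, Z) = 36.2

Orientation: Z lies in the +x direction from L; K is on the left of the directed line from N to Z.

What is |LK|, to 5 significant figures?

45.329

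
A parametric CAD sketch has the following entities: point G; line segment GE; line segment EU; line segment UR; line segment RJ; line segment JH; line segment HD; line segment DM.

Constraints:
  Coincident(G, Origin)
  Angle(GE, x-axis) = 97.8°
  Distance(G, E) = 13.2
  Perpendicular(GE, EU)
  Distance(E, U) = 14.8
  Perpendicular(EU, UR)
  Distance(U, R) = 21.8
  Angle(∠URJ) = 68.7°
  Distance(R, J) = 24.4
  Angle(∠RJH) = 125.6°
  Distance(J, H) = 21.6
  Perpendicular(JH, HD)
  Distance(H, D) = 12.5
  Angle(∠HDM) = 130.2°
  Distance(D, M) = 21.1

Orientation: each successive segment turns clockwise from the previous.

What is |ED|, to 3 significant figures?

11.1

G is at the origin; GE runs at 97.8° with length 13.2, so E = (-1.79, 13.1). GE is perpendicular to EU, so EU runs at 7.80°; with |EU| = 14.8, U = (12.9, 15.1). The perpendicularity gives UR at right angles to EU, so UR runs at -82.2°; with |UR| = 21.8, R = (15.8, -6.51). ∠URJ = 68.7° gives RJ at 166° from the x-axis; with |RJ| = 24.4, J = (-7.90, -0.816). ∠RJH = 125.6° gives JH at 112° from the x-axis; with |JH| = 21.6, H = (-16.0, 19.2). The perpendicularity gives HD at right angles to JH, so HD runs at 22.1°; with |HD| = 12.5, D = (-4.44, 23.9). Then |ED| = |D − E| = 11.1.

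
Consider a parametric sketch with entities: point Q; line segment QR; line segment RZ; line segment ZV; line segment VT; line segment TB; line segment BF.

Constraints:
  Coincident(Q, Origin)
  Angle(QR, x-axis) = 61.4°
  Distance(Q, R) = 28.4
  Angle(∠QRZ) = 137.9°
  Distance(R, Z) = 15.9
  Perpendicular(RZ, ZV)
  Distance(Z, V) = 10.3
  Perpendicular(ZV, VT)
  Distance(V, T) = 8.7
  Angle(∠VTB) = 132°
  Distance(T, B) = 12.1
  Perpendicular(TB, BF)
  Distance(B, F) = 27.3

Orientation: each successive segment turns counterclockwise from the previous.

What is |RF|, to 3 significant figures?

25.8

Q is at the origin; QR runs at 61.4° with length 28.4, so R = (13.6, 24.9). ∠QRZ = 137.9° gives RZ at 104° from the x-axis; with |RZ| = 15.9, Z = (9.88, 40.4). RZ ⟂ ZV, so ZV runs at -166°; with |ZV| = 10.3, V = (-0.132, 38.0). ZV is perpendicular to VT, so VT runs at -76.5°; with |VT| = 8.7, T = (1.90, 29.5). ∠VTB = 132.0° gives TB at -28.5° from the x-axis; with |TB| = 12.1, B = (12.5, 23.8). The perpendicularity gives BF at right angles to TB, so BF runs at 61.5°; with |BF| = 27.3, F = (25.6, 47.7). Then |RF| = |F − R| = 25.8.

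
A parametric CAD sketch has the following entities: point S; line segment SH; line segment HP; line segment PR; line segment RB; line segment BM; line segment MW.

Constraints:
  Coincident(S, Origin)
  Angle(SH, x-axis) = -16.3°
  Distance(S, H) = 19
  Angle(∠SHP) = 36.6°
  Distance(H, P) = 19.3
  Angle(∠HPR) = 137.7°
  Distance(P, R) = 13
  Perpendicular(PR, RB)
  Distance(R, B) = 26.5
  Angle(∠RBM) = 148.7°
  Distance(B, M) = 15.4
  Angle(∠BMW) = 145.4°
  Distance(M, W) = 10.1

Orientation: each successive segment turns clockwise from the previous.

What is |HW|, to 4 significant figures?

32.39

S is at the origin; SH runs at -16.3° with length 19.0, so H = (18.24, -5.333). ∠SHP = 36.6° gives HP at -159.7° from the x-axis; with |HP| = 19.3, P = (0.1350, -12.03). ∠HPR = 137.7° gives PR at 158.0° from the x-axis; with |PR| = 13.0, R = (-11.92, -7.159). PR is perpendicular to RB, so RB runs at 68.00°; with |RB| = 26.5, B = (-1.991, 17.41). ∠RBM = 148.7° gives BM at 36.70° from the x-axis; with |BM| = 15.4, M = (10.36, 26.62). ∠BMW = 145.4° gives MW at 2.100° from the x-axis; with |MW| = 10.1, W = (20.45, 26.99). Then |HW| = |W − H| = 32.39.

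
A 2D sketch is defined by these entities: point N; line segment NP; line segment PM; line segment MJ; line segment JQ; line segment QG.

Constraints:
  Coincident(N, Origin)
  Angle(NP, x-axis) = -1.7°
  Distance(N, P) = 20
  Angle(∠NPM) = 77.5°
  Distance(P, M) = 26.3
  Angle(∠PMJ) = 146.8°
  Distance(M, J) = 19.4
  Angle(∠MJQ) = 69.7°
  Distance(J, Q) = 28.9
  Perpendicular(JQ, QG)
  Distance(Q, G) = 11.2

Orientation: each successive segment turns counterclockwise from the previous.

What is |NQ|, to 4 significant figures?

17.11

∠PMJ = 146.8° gives MJ at 134.0° from the x-axis; with |MJ| = 19.4, J = (1.587, 39.20). ∠MJQ = 69.7° gives JQ at -115.7° from the x-axis; with |JQ| = 28.9, Q = (-10.95, 13.15). Then |NQ| = |Q − N| = 17.11.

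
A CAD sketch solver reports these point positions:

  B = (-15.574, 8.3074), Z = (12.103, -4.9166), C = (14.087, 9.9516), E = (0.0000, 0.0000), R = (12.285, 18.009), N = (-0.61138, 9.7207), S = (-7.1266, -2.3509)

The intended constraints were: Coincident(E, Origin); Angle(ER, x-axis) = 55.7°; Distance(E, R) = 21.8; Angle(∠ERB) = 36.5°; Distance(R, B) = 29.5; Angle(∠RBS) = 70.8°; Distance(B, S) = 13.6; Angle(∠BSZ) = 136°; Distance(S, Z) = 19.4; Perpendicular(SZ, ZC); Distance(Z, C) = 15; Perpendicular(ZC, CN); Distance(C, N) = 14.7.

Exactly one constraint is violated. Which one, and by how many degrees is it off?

Perpendicular(ZC, CN) — off by 8.50°.

E = (0.00, 0.00) ✓; ER at 55.70° ✓; |ER| = 21.80 ✓; ∠ERB = 36.50° ✓; |RB| = 29.50 ✓; ∠RBS = 70.80° ✓; |BS| = 13.60 ✓; ∠BSZ = 136.0° ✓; |SZ| = 19.40 ✓; ∠(SZ, ZC) = 90.00° ✓; |ZC| = 15.00 ✓; ∠(ZC, CN) = 98.50° ✗; |CN| = 14.70 ✓.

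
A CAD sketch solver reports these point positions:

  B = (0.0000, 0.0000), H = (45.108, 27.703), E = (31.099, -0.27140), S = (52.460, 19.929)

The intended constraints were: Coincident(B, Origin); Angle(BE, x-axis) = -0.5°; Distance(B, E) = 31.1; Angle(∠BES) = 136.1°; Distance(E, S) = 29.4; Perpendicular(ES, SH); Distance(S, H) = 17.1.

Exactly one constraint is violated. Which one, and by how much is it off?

Distance(S, H) = 17.1 — off by 6.40.

B = (0.00, 0.00) ✓; BE at -0.5000° ✓; |BE| = 31.10 ✓; ∠BES = 136.1° ✓; |ES| = 29.40 ✓; ∠(ES, SH) = 90.00° ✓; |SH| = 10.70 ✗.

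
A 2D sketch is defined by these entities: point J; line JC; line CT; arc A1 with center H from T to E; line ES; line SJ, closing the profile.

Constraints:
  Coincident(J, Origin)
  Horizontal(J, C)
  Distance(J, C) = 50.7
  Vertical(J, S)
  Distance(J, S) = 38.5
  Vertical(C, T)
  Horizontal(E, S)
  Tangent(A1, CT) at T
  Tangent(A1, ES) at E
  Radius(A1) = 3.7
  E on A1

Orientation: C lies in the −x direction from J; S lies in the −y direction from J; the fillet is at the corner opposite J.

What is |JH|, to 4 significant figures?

58.48

J is at the origin; J and C share the same y with |JC| = 50.7 and C on the −x side, so C = (-50.70, 0.000). JS is vertical with |JS| = 38.5 and S on the −y side, so S = (0.000, -38.50). The virtual corner opposite J is at (-50.70, -38.50). Tangency of A1 to CT means the radius HT is perpendicular to CT and since A1 is tangent to ES there, HE ⟂ ES, with radius 3.7, so the center H sits 3.7 in from both sides at H = (-47.00, -34.80). Then |JH| = |H − J| = 58.48.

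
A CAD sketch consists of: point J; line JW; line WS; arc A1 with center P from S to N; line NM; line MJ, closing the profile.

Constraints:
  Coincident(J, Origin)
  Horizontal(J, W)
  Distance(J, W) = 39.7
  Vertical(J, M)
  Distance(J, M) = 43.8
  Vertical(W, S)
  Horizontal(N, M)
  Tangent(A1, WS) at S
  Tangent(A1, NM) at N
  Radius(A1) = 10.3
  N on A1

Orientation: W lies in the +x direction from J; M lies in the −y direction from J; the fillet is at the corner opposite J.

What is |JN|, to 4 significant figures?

52.75

The virtual corner opposite J is at (39.70, -43.80). Since A1 is tangent to WS there, PS ⟂ WS and tangency of A1 to NM means the radius PN is perpendicular to NM, with radius 10.3, so the center P sits 10.3 in from both sides at P = (29.40, -33.50). That places the tangent points at S = (39.70, -33.50) on WS and N = (29.40, -43.80) on NM. Then |JN| = |N − J| = 52.75.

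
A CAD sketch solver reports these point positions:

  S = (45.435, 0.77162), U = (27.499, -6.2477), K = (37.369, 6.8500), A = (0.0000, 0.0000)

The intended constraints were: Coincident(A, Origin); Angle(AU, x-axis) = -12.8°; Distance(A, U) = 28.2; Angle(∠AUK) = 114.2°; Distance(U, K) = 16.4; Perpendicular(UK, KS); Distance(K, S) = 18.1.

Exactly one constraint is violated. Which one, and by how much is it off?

Distance(K, S) = 18.1 — off by 8.00.

A = (0.00, 0.00) ✓; AU at -12.80° ✓; |AU| = 28.20 ✓; ∠AUK = 114.2° ✓; |UK| = 16.40 ✓; ∠(UK, KS) = 90.00° ✓; |KS| = 10.10 ✗.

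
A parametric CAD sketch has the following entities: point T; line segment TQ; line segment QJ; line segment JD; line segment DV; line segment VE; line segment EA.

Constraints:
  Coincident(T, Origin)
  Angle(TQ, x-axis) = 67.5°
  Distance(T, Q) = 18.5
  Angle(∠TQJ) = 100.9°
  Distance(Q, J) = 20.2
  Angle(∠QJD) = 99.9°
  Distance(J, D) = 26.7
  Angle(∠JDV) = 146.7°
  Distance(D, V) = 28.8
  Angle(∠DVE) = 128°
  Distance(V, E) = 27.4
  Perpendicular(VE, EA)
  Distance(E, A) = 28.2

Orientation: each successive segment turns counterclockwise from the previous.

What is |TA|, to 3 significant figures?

22.0

T is at the origin; TQ runs at 67.5° with length 18.5, so Q = (7.08, 17.1). ∠TQJ = 100.9° gives QJ at 147° from the x-axis; with |QJ| = 20.2, J = (-9.78, 28.2). ∠QJD = 99.9° gives JD at -133° from the x-axis; with |JD| = 26.7, D = (-28.1, 8.78). ∠JDV = 146.7° gives DV at -100° from the x-axis; with |DV| = 28.8, V = (-33.1, -19.6). ∠DVE = 128.0° gives VE at -48.0° from the x-axis; with |VE| = 27.4, E = (-14.8, -39.9). The perpendicularity gives EA at right angles to VE, so EA runs at 42.0°; with |EA| = 28.2, A = (6.19, -21.1). Then |TA| = |A − T| = 22.0.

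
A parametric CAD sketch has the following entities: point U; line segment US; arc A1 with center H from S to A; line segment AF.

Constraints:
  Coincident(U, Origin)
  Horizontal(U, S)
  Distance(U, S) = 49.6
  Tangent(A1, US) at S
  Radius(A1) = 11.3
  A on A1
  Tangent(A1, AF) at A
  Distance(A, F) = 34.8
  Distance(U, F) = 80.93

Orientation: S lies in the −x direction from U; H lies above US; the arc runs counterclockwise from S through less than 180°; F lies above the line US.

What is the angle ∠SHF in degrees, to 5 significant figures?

148.03°

U is at the origin; US is horizontal with |US| = 49.6 and S on the −x side, so S = (-49.600, 0.0000). Since A1 is tangent to US there, HS ⟂ US, so H = S + (0, 11.3) = (-49.600, 11.300). Since HA ⟂ AF (tangency), |HF| = √(11.3² + 34.8²) = 36.589 regardless of where A sits on A1. So F lies on both circle(U, 80.93) and circle(H, 36.589); the above-US intersection is F = (-68.971, 42.340). A is the foot of the tangent from F: A = (-42.330, 19.951).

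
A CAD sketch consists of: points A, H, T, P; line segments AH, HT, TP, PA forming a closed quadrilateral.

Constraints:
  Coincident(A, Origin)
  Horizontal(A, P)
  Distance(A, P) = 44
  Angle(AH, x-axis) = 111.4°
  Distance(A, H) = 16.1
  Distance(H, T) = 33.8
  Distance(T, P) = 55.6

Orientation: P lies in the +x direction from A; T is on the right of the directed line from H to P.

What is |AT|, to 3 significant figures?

20.5

Checks: |HT| = 33.80 ✓; |TP| = 55.60 ✓.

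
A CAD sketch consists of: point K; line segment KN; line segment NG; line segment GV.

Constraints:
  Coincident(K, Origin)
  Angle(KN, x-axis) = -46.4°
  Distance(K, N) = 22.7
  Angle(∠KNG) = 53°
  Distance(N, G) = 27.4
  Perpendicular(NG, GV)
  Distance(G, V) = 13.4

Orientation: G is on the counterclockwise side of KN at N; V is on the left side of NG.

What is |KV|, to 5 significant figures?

14.530

K is at the origin; KN runs at -46.4° with length 22.7, so N = 22.7·(cos -46.4°, sin -46.4°) = (15.654, -16.439). ∠KNG = 53.0°, so NG runs at -46.4° + (180° − 53.0°) = 80.600° from the x-axis; with |NG| = 27.4, G = N + 27.4·(cos 80.600°, sin 80.600°) = (20.129, 10.593). The perpendicularity gives GV at right angles to NG; with |GV| = 13.4 on the left of NG, V = G + 13.4·(-0.98657, 0.16333) = (6.9094, 12.782). Then |KV| = |V − K| = 14.530.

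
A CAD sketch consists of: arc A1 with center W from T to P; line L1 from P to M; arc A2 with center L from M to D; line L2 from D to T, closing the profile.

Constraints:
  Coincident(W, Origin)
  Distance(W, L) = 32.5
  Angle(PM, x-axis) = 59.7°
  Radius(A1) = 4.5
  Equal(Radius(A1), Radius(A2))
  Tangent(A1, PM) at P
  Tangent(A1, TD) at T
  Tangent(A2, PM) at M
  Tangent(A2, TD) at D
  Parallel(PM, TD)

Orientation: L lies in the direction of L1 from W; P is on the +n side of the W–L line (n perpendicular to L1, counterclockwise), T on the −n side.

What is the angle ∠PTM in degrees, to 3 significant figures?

74.5°

The slot axis is L1's direction at 59.7°, so u = (cos 59.7°, sin 59.7°) = (0.505, 0.863) and n = (−sin 59.7°, cos 59.7°) = (-0.863, 0.505). W is at the origin and L lies 32.5 along u from W, so L = 32.5·u = (16.4, 28.1). Tangency of A1 to both parallel lines with radius 4.5 puts P and T at W ± 4.5·n: P = (-3.89, 2.27), T = (3.89, -2.27). Equal radii place M and D the same way about L: M = L + 4.5·n = (12.5, 30.3), D = L − 4.5·n = (20.3, 25.8). Then cos ∠PTM = TP·TM / (|TP||TM|), giving 74.5°.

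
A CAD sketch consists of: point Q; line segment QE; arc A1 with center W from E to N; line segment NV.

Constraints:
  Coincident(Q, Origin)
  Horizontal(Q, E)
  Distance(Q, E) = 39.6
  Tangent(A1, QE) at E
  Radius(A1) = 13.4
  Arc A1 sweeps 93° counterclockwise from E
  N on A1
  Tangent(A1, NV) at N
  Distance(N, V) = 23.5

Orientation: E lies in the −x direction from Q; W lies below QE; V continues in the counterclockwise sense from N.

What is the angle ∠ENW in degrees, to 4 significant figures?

43.50°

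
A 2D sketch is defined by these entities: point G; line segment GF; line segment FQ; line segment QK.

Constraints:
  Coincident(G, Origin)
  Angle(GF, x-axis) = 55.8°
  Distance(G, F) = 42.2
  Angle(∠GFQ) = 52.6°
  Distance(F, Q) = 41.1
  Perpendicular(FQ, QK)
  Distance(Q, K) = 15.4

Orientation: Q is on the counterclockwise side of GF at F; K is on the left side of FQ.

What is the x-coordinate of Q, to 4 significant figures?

-17.32

G is at the origin; GF runs at 55.8° with length 42.2, so F = 42.2·(cos 55.8°, sin 55.8°) = (23.72, 34.90). ∠GFQ = 52.6°, so FQ runs at 55.8° + (180° − 52.6°) = 183.2° from the x-axis; with |FQ| = 41.1, Q = F + 41.1·(cos 183.2°, sin 183.2°) = (-17.32, 32.61). So Q.x = -17.32.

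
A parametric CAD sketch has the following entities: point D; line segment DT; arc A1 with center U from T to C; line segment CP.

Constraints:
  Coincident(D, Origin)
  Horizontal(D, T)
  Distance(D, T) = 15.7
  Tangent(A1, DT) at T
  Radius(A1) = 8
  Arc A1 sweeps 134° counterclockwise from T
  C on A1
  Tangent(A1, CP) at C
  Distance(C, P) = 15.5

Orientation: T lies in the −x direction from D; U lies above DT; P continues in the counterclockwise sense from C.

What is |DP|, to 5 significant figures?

32.240

On A1, T sits at bearing -90° from U; a 134° counterclockwise sweep puts C at bearing 44°, so C = U + 8.0·(cos 44°, sin 44°) = (-9.9453, 13.557). A1 meets CP tangentially, so UC is at right angles to CP, so CP runs along (−sin 44°, cos 44°); with |CP| = 15.5, P = (-20.712, 24.707). Then |DP| = |P − D| = 32.240.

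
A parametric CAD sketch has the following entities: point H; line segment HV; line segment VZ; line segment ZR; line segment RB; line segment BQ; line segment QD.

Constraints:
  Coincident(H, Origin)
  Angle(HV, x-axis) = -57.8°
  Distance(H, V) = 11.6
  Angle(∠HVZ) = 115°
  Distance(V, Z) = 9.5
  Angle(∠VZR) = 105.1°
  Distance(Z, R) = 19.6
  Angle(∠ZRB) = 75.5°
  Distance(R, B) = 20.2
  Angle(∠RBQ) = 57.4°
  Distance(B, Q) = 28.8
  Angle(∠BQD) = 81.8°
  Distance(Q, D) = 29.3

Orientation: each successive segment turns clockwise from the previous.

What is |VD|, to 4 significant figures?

34.82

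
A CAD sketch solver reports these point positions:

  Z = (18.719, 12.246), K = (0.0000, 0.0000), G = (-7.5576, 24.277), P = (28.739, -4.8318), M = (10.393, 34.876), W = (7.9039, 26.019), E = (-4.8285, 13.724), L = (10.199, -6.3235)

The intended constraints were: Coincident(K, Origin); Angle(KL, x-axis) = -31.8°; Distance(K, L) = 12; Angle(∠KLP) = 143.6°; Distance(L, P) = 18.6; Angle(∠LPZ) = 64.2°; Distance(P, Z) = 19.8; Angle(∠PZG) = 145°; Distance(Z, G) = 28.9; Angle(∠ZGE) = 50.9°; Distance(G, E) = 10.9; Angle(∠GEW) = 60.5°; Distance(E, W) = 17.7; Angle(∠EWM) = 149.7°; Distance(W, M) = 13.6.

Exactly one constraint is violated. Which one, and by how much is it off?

Distance(W, M) = 13.6 — off by 4.40.

K = (0.00, 0.00) ✓; KL at -31.80° ✓; |KL| = 12.00 ✓; ∠KLP = 143.6° ✓; |LP| = 18.60 ✓; ∠LPZ = 64.20° ✓; |PZ| = 19.80 ✓; ∠PZG = 145.0° ✓; |ZG| = 28.90 ✓; ∠ZGE = 50.90° ✓; |GE| = 10.90 ✓; ∠GEW = 60.50° ✓; |EW| = 17.70 ✓; ∠EWM = 149.7° ✓; |WM| = 9.200 ✗.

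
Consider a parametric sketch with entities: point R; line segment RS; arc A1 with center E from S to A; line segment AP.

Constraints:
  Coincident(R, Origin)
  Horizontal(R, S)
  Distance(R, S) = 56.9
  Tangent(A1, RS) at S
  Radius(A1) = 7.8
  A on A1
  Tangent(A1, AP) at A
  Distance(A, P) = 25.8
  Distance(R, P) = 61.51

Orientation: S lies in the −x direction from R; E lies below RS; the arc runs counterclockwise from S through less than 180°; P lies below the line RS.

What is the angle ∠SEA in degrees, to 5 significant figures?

119.10°

Checks: ∠(ES, SR) = 90.00° ✓; |ES| = 7.800 ✓; |EA| = 7.800 ✓; ∠(EA, AP) = 90.00° ✓; |AP| = 25.80 ✓; |RP| = 61.51 ✓.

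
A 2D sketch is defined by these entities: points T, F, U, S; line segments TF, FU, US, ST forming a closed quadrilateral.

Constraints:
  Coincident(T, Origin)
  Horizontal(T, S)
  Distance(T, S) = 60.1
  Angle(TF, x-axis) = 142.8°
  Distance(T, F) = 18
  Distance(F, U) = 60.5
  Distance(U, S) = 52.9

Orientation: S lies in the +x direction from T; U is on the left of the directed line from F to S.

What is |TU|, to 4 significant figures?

57.90

Checks: |FU| = 60.50 ✓; |US| = 52.90 ✓.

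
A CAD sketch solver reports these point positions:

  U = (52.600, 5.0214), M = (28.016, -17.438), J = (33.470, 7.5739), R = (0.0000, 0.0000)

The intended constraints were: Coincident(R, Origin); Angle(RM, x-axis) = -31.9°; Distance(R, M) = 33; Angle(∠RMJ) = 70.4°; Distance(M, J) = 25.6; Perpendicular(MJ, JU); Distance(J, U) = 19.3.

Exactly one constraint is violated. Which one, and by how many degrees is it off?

Perpendicular(MJ, JU) — off by 4.70°.

R = (0.00, 0.00) ✓; RM at -31.90° ✓; |RM| = 33.00 ✓; ∠RMJ = 70.40° ✓; |MJ| = 25.60 ✓; ∠(MJ, JU) = 85.30° ✗; |JU| = 19.30 ✓.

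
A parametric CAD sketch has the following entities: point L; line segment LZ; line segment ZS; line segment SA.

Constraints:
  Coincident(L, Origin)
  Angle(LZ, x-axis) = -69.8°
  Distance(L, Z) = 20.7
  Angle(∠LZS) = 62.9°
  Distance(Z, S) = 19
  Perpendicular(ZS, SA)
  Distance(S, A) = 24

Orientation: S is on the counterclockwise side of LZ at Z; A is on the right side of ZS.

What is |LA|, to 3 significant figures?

43.5

L is at the origin; LZ runs at -69.8° with length 20.7, so Z = 20.7·(cos -69.8°, sin -69.8°) = (7.15, -19.4). ∠LZS = 62.9°, so ZS runs at -69.8° + (180° − 62.9°) = 47.3° from the x-axis; with |ZS| = 19.0, S = Z + 19.0·(cos 47.3°, sin 47.3°) = (20.0, -5.46). ZS ⟂ SA; with |SA| = 24.0 on the right of ZS, A = S + 24.0·(0.735, -0.678) = (37.7, -21.7). Then |LA| = |A − L| = 43.5.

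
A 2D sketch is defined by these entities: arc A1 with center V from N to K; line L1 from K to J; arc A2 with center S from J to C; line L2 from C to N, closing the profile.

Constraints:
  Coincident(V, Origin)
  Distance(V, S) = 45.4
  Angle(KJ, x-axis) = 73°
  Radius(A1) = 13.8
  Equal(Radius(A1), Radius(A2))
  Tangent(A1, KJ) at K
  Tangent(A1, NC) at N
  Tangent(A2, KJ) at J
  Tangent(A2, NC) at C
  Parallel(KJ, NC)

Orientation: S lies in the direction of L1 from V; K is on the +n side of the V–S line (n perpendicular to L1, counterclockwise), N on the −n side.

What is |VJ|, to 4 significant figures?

47.45

Tangency of A1 to both parallel lines with radius 13.8 puts K and N at V ± 13.8·n: K = (-13.20, 4.035), N = (13.20, -4.035). Equal radii place J and C the same way about S: J = S + 13.8·n = (0.07667, 47.45), C = S − 13.8·n = (26.47, 39.38). Then |VJ| = |J − V| = 47.45.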